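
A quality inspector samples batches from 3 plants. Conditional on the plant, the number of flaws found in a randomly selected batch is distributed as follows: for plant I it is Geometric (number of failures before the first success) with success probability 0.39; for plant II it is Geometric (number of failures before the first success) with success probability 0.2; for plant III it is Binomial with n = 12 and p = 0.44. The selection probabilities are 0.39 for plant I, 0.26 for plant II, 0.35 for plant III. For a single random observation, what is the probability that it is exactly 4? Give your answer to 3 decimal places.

Conditional on each plant, P(X = 4): I: 0.0539988; II: 0.08192; III: 0.17944.
By total probability, P(X = 4) = 0.39·0.0539988 + 0.26·0.08192 + 0.35·0.17944 = 0.105163.

0.105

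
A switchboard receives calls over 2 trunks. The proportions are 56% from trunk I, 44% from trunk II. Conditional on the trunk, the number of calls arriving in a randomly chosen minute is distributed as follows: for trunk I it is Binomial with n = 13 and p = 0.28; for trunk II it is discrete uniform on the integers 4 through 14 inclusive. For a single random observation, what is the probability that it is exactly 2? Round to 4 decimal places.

0.0923

Conditional on each trunk, P(X = 2): I: 0.164842; II: 0.
By total probability, P(X = 2) = 0.56·0.164842 + 0.44·0 = 0.0923116.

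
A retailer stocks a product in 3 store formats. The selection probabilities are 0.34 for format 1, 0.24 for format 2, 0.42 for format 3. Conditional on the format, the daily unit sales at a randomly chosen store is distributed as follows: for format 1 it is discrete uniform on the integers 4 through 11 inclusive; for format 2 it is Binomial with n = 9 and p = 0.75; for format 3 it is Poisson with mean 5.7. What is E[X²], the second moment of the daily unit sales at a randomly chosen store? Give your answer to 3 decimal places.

For each component E[X²] = Var + (mean)², giving 1: 61.5; 2: 47.25; 3: 38.19.
Overall E[X²] = 0.34·61.5 + 0.24·47.25 + 0.42·38.19 = 48.2898.

48.290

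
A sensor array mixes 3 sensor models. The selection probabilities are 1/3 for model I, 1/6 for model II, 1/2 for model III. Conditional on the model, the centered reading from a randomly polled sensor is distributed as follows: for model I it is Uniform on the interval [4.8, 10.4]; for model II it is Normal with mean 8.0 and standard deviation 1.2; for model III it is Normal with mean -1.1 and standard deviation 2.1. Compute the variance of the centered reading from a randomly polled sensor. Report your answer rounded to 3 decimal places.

22.841

Per component, I: μ=7.6, E[X²]=60.3733; II: μ=8, E[X²]=65.44; III: μ=-1.1, E[X²]=5.62.
E[X] = 0.333333·7.6 + 0.166667·8 + 0.5·-1.1 = 3.31667.
E[X²] = 0.333333·60.3733 + 0.166667·65.44 + 0.5·5.62 = 33.8411.
Var(X) = E[X²] − (E[X])² = 33.8411 − 11.0003 = 22.8408.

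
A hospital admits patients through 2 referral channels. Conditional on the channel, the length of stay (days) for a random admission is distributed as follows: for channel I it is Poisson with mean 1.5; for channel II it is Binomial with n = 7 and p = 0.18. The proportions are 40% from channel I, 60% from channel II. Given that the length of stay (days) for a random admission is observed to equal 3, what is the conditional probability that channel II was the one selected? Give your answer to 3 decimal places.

0.524

Likelihoods P(X=3 | ·): I: 0.125511; II: 0.0922871.
Posterior ∝ prior × likelihood. Numerator for II: 0.6·0.0922871 = 0.0553723.
Normalizing constant: 0.4·0.125511 + 0.6·0.0922871 = 0.105577.
P(II | observation) = 0.0553723 / 0.105577 = 0.524475.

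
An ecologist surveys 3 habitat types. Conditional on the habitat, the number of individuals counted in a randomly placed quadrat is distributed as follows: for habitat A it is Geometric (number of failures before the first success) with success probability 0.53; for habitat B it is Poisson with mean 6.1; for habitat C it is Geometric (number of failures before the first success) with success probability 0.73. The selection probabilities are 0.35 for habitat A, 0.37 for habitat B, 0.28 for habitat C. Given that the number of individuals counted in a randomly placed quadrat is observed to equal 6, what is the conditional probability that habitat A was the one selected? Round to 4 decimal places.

0.0325

Likelihoods P(X=6 | ·): A: 0.00571298; B: 0.160491; C: 0.000282817.
Posterior ∝ prior × likelihood. Numerator for A: 0.35·0.00571298 = 0.00199954.
Normalizing constant: 0.35·0.00571298 + 0.37·0.160491 + 0.28·0.000282817 = 0.0614603.
P(A | observation) = 0.00199954 / 0.0614603 = 0.0325339.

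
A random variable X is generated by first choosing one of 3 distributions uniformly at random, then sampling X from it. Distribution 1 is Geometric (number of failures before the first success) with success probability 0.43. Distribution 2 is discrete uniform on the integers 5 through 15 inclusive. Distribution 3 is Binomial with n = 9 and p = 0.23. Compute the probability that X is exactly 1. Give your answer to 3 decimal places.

0.167

Conditional on each component, P(X = 1): 1: 0.2451; 2: 0; 3: 0.255797.
By total probability, P(X = 1) = 0.333333·0.2451 + 0.333333·0 + 0.333333·0.255797 = 0.166966.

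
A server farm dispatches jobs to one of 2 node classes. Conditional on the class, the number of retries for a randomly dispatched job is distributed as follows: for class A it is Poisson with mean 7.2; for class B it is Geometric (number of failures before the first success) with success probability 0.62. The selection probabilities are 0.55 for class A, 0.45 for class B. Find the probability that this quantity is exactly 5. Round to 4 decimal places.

Conditional on each class, P(X = 5): A: 0.120382; B: 0.00491258.
By total probability, P(X = 5) = 0.55·0.120382 + 0.45·0.00491258 = 0.0684207.

0.0684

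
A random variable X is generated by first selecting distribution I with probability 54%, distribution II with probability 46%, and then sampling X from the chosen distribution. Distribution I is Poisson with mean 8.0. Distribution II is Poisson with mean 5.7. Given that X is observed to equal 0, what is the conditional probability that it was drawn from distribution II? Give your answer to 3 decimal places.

Likelihoods P(X=0 | ·): I: 0.000335463; II: 0.00334597.
Posterior ∝ prior × likelihood. Numerator for II: 0.46·0.00334597 = 0.00153914.
Normalizing constant: 0.54·0.000335463 + 0.46·0.00334597 = 0.00172029.
P(II | observation) = 0.00153914 / 0.00172029 = 0.894698.

0.895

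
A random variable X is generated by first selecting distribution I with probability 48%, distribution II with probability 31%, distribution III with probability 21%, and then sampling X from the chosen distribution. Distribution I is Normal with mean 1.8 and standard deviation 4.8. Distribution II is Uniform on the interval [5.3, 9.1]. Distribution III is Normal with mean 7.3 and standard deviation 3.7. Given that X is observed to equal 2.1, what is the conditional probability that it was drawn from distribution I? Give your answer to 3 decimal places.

0.825

Likelihoods f(2.1 | ·): I: 0.0829508; II: 0; III: 0.0401612.
Posterior ∝ prior × likelihood. Numerator for I: 0.48·0.0829508 = 0.0398164.
Normalizing constant: 0.48·0.0829508 + 0.31·0 + 0.21·0.0401612 = 0.0482502.
P(I | observation) = 0.0398164 / 0.0482502 = 0.825206.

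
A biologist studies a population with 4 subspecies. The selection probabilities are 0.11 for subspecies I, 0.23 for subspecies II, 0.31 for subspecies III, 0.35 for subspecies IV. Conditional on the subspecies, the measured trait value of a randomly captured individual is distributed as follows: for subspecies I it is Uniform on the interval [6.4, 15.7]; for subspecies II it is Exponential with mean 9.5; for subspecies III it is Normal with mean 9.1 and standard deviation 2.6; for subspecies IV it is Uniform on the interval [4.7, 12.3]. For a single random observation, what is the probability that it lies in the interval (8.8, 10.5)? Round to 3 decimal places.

0.191

Conditional on each subspecies, P(8.8 < X < 10.5): I: 0.182796; II: 0.0648863; III: 0.250801; IV: 0.223684.
By total probability, P(8.8 < X < 10.5) = 0.11·0.182796 + 0.23·0.0648863 + 0.31·0.250801 + 0.35·0.223684 = 0.191069.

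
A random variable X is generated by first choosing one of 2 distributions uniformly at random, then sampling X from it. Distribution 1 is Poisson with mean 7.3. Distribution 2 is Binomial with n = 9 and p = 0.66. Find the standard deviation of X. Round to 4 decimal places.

2.2632

Per component, 1: μ=7.3, E[X²]=60.59; 2: μ=5.94, E[X²]=37.3032.
E[X] = 0.5·7.3 + 0.5·5.94 = 6.62.
E[X²] = 0.5·60.59 + 0.5·37.3032 = 48.9466.
Var(X) = E[X²] − (E[X])² = 48.9466 − 43.8244 = 5.1222.
SD(X) = √5.1222 = 2.26323.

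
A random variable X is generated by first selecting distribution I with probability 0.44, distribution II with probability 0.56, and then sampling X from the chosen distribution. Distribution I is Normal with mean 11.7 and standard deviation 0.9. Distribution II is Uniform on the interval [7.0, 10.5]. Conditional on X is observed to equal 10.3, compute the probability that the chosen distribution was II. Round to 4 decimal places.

Likelihoods f(10.3 | ·): I: 0.132198; II: 0.285714.
Posterior ∝ prior × likelihood. Numerator for II: 0.56·0.285714 = 0.16.
Normalizing constant: 0.44·0.132198 + 0.56·0.285714 = 0.218167.
P(II | observation) = 0.16 / 0.218167 = 0.733383.

0.7334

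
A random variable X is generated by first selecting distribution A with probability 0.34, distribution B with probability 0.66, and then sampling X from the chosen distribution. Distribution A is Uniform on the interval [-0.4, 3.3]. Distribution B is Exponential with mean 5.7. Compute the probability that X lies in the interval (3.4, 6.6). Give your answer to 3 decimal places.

0.156

Conditional on each component, P(3.4 < X < 6.6): A: 0; B: 0.236594.
By total probability, P(3.4 < X < 6.6) = 0.34·0 + 0.66·0.236594 = 0.156152.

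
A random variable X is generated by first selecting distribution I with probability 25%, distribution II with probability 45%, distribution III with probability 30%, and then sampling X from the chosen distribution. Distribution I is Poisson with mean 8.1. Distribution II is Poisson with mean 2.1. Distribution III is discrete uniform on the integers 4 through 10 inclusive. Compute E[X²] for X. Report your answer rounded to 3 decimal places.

For each component E[X²] = Var + (mean)², giving I: 73.71; II: 6.51; III: 53.
Overall E[X²] = 0.25·73.71 + 0.45·6.51 + 0.3·53 = 37.257.

37.257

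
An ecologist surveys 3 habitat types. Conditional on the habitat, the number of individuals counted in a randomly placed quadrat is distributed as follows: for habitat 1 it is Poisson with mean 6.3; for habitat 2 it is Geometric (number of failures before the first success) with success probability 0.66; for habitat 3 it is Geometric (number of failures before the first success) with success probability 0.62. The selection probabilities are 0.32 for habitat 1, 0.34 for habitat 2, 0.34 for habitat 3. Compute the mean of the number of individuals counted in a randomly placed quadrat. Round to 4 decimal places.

Component means — 1: 6.3; 2: 0.515152; 3: 0.612903.
E[X] = 0.32·6.3 + 0.34·0.515152 + 0.34·0.612903 = 2.39954.

2.3995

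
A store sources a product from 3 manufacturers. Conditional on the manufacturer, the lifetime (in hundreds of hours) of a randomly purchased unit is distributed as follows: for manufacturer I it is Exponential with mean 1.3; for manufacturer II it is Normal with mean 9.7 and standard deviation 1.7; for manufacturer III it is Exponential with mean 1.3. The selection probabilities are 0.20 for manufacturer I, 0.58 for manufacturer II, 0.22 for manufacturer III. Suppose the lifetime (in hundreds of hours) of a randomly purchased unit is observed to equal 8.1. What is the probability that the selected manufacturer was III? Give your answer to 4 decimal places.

Likelihoods f(8.1 | ·): I: 0.0015138; II: 0.150699; III: 0.0015138.
Posterior ∝ prior × likelihood. Numerator for III: 0.22·0.0015138 = 0.000333036.
Normalizing constant: 0.2·0.0015138 + 0.58·0.150699 + 0.22·0.0015138 = 0.088041.
P(III | observation) = 0.000333036 / 0.088041 = 0.00378273.

0.0038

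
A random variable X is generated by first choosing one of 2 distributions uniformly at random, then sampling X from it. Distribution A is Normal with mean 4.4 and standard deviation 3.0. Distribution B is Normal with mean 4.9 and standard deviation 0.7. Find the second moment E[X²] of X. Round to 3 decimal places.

26.430

For each component E[X²] = Var + (mean)², giving A: 28.36; B: 24.5.
Overall E[X²] = 0.5·28.36 + 0.5·24.5 = 26.43.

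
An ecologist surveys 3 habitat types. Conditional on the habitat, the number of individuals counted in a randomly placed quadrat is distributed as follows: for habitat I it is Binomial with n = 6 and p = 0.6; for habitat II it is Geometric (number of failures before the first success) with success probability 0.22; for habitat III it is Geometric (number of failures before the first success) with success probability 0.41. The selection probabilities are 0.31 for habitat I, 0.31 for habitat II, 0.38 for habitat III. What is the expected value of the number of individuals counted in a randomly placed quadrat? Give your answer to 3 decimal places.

2.762

Component means — I: 3.6; II: 3.54545; III: 1.43902.
E[X] = 0.31·3.6 + 0.31·3.54545 + 0.38·1.43902 = 2.76192.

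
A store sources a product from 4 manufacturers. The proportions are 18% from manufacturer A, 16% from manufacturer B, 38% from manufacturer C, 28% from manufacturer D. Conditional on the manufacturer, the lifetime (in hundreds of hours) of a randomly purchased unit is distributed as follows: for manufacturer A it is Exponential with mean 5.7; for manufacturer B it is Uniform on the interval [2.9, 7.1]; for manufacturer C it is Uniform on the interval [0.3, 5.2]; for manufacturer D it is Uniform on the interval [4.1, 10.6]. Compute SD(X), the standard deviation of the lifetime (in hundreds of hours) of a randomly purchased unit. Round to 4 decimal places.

Per component, A: μ=5.7, E[X²]=64.98; B: μ=5, E[X²]=26.47; C: μ=2.75, E[X²]=9.56333; D: μ=7.35, E[X²]=57.5433.
E[X] = 0.18·5.7 + 0.16·5 + 0.38·2.75 + 0.28·7.35 = 4.929.
E[X²] = 0.18·64.98 + 0.16·26.47 + 0.38·9.56333 + 0.28·57.5433 = 35.6778.
Var(X) = E[X²] − (E[X])² = 35.6778 − 24.295 = 11.3828.
SD(X) = √11.3828 = 3.37383.

3.3738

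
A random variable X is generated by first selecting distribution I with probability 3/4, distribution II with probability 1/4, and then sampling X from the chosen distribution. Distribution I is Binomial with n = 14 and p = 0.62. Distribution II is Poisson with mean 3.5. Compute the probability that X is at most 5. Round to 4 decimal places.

0.2459

Conditional on each component, P(X ≤ 5): I: 0.0420064; II: 0.857614.
By total probability, P(X ≤ 5) = 0.75·0.0420064 + 0.25·0.857614 = 0.245908.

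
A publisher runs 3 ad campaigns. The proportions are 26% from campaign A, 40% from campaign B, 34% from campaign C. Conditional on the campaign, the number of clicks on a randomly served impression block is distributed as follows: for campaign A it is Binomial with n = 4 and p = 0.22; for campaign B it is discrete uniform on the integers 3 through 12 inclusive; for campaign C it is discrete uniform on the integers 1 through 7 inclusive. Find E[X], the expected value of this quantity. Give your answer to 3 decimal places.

Component means — A: 0.88; B: 7.5; C: 4.
E[X] = 0.26·0.88 + 0.4·7.5 + 0.34·4 = 4.5888.

4.589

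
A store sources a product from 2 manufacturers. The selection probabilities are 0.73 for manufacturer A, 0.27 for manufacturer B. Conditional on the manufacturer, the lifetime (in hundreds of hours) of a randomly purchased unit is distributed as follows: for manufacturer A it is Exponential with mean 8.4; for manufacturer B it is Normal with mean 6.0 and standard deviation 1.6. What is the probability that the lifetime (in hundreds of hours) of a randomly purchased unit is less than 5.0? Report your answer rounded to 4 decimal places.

0.3993

Conditional on each manufacturer, P(X < 5.0): A: 0.448569; B: 0.265986.
By total probability, P(X < 5.0) = 0.73·0.448569 + 0.27·0.265986 = 0.399271.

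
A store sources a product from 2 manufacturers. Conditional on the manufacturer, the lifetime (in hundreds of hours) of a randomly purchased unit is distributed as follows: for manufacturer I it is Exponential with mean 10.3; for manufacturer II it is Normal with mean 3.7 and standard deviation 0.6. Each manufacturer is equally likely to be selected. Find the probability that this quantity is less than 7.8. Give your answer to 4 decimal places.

Conditional on each manufacturer, P(X < 7.8): I: 0.531061; II: 1.
By total probability, P(X < 7.8) = 0.5·0.531061 + 0.5·1 = 0.76553.

0.7655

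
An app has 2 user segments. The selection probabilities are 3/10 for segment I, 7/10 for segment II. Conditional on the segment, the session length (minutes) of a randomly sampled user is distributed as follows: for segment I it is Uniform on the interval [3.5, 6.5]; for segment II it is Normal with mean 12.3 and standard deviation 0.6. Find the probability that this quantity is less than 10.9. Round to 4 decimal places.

Conditional on each segment, P(X < 10.9): I: 1; II: 0.00981533.
By total probability, P(X < 10.9) = 0.3·1 + 0.7·0.00981533 = 0.306871.

0.3069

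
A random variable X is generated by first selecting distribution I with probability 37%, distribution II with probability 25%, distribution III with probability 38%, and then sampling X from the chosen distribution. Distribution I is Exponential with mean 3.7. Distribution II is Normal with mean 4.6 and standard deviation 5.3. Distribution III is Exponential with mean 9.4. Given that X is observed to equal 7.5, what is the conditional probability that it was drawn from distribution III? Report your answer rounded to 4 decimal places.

0.3826

Likelihoods f(7.5 | ·): I: 0.0356018; II: 0.0648069; III: 0.0479028.
Posterior ∝ prior × likelihood. Numerator for III: 0.38·0.0479028 = 0.0182031.
Normalizing constant: 0.37·0.0356018 + 0.25·0.0648069 + 0.38·0.0479028 = 0.0475774.
P(III | observation) = 0.0182031 / 0.0475774 = 0.382598.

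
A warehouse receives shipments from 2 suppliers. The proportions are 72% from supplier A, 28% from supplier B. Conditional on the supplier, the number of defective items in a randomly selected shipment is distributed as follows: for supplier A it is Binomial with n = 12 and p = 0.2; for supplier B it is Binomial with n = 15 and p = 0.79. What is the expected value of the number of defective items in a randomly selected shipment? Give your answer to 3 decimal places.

Component means — A: 2.4; B: 11.85.
E[X] = 0.72·2.4 + 0.28·11.85 = 5.046.

5.046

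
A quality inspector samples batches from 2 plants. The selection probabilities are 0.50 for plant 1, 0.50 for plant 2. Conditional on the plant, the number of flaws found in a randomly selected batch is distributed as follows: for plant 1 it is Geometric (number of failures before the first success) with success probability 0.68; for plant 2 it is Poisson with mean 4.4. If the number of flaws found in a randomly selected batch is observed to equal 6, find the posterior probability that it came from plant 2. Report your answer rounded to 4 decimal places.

0.9941

Likelihoods P(X=6 | ·): 1: 0.000730144; 2: 0.123734.
Posterior ∝ prior × likelihood. Numerator for 2: 0.5·0.123734 = 0.0618668.
Normalizing constant: 0.5·0.000730144 + 0.5·0.123734 = 0.0622319.
P(2 | observation) = 0.0618668 / 0.0622319 = 0.994134.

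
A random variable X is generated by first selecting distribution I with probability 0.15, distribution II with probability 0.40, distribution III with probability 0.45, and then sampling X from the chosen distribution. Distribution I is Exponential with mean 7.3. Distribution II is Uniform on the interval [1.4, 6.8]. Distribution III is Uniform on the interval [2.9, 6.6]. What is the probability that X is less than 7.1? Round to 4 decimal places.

0.9433

Conditional on each component, P(X < 7.1): I: 0.621902; II: 1; III: 1.
By total probability, P(X < 7.1) = 0.15·0.621902 + 0.4·1 + 0.45·1 = 0.943285.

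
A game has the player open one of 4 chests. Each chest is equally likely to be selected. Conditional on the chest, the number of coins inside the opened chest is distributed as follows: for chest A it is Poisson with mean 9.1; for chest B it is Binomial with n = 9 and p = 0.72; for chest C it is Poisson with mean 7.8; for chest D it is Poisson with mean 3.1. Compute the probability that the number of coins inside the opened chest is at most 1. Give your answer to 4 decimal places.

Conditional on each chest, P(X ≤ 1): A: 0.00112782; B: 0.000255394; C: 0.00360567; D: 0.184702.
By total probability, P(X ≤ 1) = 0.25·0.00112782 + 0.25·0.000255394 + 0.25·0.00360567 + 0.25·0.184702 = 0.0474227.

0.0474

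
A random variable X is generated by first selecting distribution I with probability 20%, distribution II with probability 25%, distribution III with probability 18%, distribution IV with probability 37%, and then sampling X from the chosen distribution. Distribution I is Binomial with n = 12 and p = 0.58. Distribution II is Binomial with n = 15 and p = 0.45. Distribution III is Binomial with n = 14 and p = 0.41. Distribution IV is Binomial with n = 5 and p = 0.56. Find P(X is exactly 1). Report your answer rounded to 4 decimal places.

0.0404

Conditional on each component, P(X = 1): I: 0.000499288; II: 0.00156452; III: 0.00602543; IV: 0.104947.
By total probability, P(X = 1) = 0.2·0.000499288 + 0.25·0.00156452 + 0.18·0.00602543 + 0.37·0.104947 = 0.0404058.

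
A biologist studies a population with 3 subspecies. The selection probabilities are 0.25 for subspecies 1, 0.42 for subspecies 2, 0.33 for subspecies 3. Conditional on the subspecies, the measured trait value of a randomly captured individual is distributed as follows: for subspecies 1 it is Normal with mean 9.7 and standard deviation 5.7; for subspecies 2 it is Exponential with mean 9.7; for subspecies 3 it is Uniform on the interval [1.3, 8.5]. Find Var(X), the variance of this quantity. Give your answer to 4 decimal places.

Per component, 1: μ=9.7, E[X²]=126.58; 2: μ=9.7, E[X²]=188.18; 3: μ=4.9, E[X²]=28.33.
E[X] = 0.25·9.7 + 0.42·9.7 + 0.33·4.9 = 8.116.
E[X²] = 0.25·126.58 + 0.42·188.18 + 0.33·28.33 = 120.029.
Var(X) = E[X²] − (E[X])² = 120.029 − 65.8695 = 54.16.

54.1600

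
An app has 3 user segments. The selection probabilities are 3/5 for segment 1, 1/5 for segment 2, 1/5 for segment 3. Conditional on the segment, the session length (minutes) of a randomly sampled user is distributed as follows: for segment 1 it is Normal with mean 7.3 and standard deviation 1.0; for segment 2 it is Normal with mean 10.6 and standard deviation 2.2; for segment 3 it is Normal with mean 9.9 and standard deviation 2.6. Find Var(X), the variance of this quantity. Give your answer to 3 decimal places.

Per component, 1: μ=7.3, E[X²]=54.29; 2: μ=10.6, E[X²]=117.2; 3: μ=9.9, E[X²]=104.77.
E[X] = 0.6·7.3 + 0.2·10.6 + 0.2·9.9 = 8.48.
E[X²] = 0.6·54.29 + 0.2·117.2 + 0.2·104.77 = 76.968.
Var(X) = E[X²] − (E[X])² = 76.968 − 71.9104 = 5.0576.

5.058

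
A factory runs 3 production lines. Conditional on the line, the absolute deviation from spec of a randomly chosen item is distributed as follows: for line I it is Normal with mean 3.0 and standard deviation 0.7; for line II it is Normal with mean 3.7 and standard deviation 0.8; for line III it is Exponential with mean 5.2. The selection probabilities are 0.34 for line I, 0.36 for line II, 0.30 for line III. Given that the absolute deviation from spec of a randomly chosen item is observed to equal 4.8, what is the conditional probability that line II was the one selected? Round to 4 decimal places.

Likelihoods f(4.8 | ·): I: 0.0208921; II: 0.193765; III: 0.0764028.
Posterior ∝ prior × likelihood. Numerator for II: 0.36·0.193765 = 0.0697555.
Normalizing constant: 0.34·0.0208921 + 0.36·0.193765 + 0.3·0.0764028 = 0.0997797.
P(II | observation) = 0.0697555 / 0.0997797 = 0.699096.

0.6991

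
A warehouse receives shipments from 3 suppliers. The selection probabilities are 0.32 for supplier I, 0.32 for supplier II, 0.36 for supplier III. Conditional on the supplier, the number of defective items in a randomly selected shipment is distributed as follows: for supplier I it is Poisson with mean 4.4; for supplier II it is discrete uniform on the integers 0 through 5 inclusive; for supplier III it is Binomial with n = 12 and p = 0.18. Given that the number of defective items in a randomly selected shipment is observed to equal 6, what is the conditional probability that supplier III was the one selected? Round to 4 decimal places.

Likelihoods P(X=6 | ·): I: 0.123734; II: 0; III: 0.00955411.
Posterior ∝ prior × likelihood. Numerator for III: 0.36·0.00955411 = 0.00343948.
Normalizing constant: 0.32·0.123734 + 0.32·0 + 0.36·0.00955411 = 0.0430342.
P(III | observation) = 0.00343948 / 0.0430342 = 0.0799242.

0.0799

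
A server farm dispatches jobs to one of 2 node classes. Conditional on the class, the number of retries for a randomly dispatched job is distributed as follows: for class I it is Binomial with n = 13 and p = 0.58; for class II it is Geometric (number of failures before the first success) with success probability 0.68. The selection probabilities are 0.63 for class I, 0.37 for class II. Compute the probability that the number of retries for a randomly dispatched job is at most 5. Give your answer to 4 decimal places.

Conditional on each class, P(X ≤ 5): I: 0.126351; II: 0.998926.
By total probability, P(X ≤ 5) = 0.63·0.126351 + 0.37·0.998926 = 0.449204.

0.4492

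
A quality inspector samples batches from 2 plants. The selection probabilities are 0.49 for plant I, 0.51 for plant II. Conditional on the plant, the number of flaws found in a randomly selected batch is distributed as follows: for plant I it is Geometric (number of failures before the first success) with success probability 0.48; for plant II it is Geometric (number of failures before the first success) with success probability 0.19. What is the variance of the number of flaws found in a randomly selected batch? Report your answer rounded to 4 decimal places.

15.0759

Per component, I: μ=1.08333, E[X²]=3.43056; II: μ=4.26316, E[X²]=40.6122.
E[X] = 0.49·1.08333 + 0.51·4.26316 = 2.70504.
E[X²] = 0.49·3.43056 + 0.51·40.6122 = 22.3932.
Var(X) = E[X²] − (E[X])² = 22.3932 − 7.31726 = 15.0759.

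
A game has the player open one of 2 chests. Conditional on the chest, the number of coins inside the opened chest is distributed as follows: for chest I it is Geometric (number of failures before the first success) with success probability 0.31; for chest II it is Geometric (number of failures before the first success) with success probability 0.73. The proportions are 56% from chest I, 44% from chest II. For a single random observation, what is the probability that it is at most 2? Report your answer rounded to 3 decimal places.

0.807

Conditional on each chest, P(X ≤ 2): I: 0.671491; II: 0.980317.
By total probability, P(X ≤ 2) = 0.56·0.671491 + 0.44·0.980317 = 0.807374.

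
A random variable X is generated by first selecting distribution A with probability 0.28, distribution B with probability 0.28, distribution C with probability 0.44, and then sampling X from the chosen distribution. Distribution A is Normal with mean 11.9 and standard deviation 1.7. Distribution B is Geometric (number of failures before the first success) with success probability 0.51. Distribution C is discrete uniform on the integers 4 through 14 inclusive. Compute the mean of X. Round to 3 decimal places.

7.561

Component means — A: 11.9; B: 0.960784; C: 9.
E[X] = 0.28·11.9 + 0.28·0.960784 + 0.44·9 = 7.56102.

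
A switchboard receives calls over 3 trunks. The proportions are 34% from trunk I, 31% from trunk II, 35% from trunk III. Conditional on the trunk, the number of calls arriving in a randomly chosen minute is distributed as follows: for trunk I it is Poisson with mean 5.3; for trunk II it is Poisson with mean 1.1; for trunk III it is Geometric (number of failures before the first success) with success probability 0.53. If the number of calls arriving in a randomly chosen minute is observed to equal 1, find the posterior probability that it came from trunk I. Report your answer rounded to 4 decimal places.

0.0429

Likelihoods P(X=1 | ·): I: 0.0264554; II: 0.366158; III: 0.2491.
Posterior ∝ prior × likelihood. Numerator for I: 0.34·0.0264554 = 0.00899485.
Normalizing constant: 0.34·0.0264554 + 0.31·0.366158 + 0.35·0.2491 = 0.209689.
P(I | observation) = 0.00899485 / 0.209689 = 0.0428962.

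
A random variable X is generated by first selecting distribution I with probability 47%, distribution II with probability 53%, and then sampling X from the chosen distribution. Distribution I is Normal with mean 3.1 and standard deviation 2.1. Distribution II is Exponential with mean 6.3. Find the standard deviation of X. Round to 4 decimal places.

Per component, I: μ=3.1, E[X²]=14.02; II: μ=6.3, E[X²]=79.38.
E[X] = 0.47·3.1 + 0.53·6.3 = 4.796.
E[X²] = 0.47·14.02 + 0.53·79.38 = 48.6608.
Var(X) = E[X²] − (E[X])² = 48.6608 − 23.0016 = 25.6592.
SD(X) = √25.6592 = 5.06549.

5.0655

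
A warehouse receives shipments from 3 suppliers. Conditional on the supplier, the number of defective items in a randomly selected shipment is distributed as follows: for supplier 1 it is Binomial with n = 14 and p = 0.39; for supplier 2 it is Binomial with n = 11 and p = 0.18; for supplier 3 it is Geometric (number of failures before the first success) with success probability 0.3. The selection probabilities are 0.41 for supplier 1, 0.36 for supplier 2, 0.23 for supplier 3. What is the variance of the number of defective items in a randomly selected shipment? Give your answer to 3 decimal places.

Per component, 1: μ=5.46, E[X²]=33.1422; 2: μ=1.98, E[X²]=5.544; 3: μ=2.33333, E[X²]=13.2222.
E[X] = 0.41·5.46 + 0.36·1.98 + 0.23·2.33333 = 3.48807.
E[X²] = 0.41·33.1422 + 0.36·5.544 + 0.23·13.2222 = 18.6253.
Var(X) = E[X²] − (E[X])² = 18.6253 − 12.1666 = 6.45864.

6.459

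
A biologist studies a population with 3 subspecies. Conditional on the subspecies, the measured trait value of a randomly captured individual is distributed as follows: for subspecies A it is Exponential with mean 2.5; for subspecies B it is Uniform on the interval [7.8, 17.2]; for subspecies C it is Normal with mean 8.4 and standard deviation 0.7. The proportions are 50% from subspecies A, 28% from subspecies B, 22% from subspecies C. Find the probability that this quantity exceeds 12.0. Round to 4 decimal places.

0.1590

Conditional on each subspecies, P(X > 12.0): A: 0.00822975; B: 0.553191; C: 1.35296e-07.
By total probability, P(X > 12.0) = 0.5·0.00822975 + 0.28·0.553191 + 0.22·1.35296e-07 = 0.159009.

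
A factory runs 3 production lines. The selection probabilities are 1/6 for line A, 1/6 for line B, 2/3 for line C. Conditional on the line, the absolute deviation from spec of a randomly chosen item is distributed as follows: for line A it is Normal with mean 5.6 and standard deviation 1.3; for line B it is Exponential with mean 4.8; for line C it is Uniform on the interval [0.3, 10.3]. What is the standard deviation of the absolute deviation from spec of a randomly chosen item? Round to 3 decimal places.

Per component, A: μ=5.6, E[X²]=33.05; B: μ=4.8, E[X²]=46.08; C: μ=5.3, E[X²]=36.4233.
E[X] = 0.166667·5.6 + 0.166667·4.8 + 0.666667·5.3 = 5.26667.
E[X²] = 0.166667·33.05 + 0.166667·46.08 + 0.666667·36.4233 = 37.4706.
Var(X) = E[X²] − (E[X])² = 37.4706 − 27.7378 = 9.73278.
SD(X) = √9.73278 = 3.11974.

3.120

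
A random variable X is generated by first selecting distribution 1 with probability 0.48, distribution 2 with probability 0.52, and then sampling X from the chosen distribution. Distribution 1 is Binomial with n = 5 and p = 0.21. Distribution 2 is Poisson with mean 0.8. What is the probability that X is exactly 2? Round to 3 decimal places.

0.179

Conditional on each component, P(X = 2): 1: 0.21743; 2: 0.143785.
By total probability, P(X = 2) = 0.48·0.21743 + 0.52·0.143785 = 0.179135.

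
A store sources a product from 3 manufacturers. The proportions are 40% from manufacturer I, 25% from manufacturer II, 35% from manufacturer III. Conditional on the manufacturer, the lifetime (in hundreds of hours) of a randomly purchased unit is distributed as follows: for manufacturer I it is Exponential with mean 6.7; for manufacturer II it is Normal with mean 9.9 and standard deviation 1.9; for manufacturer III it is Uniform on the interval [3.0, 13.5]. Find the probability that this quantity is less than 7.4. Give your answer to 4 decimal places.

0.4376

Conditional on each manufacturer, P(X < 7.4): I: 0.668616; II: 0.0941224; III: 0.419048.
By total probability, P(X < 7.4) = 0.4·0.668616 + 0.25·0.0941224 + 0.35·0.419048 = 0.437644.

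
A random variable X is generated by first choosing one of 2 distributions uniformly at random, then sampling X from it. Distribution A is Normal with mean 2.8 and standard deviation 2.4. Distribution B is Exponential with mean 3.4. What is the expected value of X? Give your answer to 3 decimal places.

3.100

Component means — A: 2.8; B: 3.4.
E[X] = 0.5·2.8 + 0.5·3.4 = 3.1.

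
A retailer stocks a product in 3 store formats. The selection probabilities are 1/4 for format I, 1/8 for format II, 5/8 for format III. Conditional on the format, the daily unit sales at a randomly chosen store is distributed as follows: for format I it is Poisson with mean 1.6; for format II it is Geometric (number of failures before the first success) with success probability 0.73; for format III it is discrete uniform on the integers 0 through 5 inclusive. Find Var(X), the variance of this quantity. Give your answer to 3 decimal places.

Per component, I: μ=1.6, E[X²]=4.16; II: μ=0.369863, E[X²]=0.64346; III: μ=2.5, E[X²]=9.16667.
E[X] = 0.25·1.6 + 0.125·0.369863 + 0.625·2.5 = 2.00873.
E[X²] = 0.25·4.16 + 0.125·0.64346 + 0.625·9.16667 = 6.8496.
Var(X) = E[X²] − (E[X])² = 6.8496 − 4.03501 = 2.81459.

2.815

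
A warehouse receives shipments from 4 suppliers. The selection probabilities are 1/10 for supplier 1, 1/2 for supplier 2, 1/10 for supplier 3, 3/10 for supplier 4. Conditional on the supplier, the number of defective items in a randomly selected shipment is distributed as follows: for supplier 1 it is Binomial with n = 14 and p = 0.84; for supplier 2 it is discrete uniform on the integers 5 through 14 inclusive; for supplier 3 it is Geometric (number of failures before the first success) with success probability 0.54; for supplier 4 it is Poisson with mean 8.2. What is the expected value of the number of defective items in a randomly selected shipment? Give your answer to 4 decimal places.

Component means — 1: 11.76; 2: 9.5; 3: 0.851852; 4: 8.2.
E[X] = 0.1·11.76 + 0.5·9.5 + 0.1·0.851852 + 0.3·8.2 = 8.47119.

8.4712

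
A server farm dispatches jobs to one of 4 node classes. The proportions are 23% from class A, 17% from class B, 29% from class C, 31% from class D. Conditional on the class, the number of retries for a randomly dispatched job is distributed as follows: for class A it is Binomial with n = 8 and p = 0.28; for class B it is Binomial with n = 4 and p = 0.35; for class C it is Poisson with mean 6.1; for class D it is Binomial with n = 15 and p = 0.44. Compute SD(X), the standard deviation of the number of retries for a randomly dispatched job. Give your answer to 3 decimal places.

2.890

Per component, A: μ=2.24, E[X²]=6.6304; B: μ=1.4, E[X²]=2.87; C: μ=6.1, E[X²]=43.31; D: μ=6.6, E[X²]=47.256.
E[X] = 0.23·2.24 + 0.17·1.4 + 0.29·6.1 + 0.31·6.6 = 4.5682.
E[X²] = 0.23·6.6304 + 0.17·2.87 + 0.29·43.31 + 0.31·47.256 = 29.2222.
Var(X) = E[X²] − (E[X])² = 29.2222 − 20.8685 = 8.3537.
SD(X) = √8.3537 = 2.89028.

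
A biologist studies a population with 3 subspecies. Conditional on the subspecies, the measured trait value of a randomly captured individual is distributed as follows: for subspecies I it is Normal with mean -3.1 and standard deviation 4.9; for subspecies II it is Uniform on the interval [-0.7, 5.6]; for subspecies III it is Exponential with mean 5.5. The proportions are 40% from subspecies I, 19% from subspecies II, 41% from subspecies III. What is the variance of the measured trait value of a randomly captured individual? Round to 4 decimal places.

37.8300

Per component, I: μ=-3.1, E[X²]=33.62; II: μ=2.45, E[X²]=9.31; III: μ=5.5, E[X²]=60.5.
E[X] = 0.4·-3.1 + 0.19·2.45 + 0.41·5.5 = 1.4805.
E[X²] = 0.4·33.62 + 0.19·9.31 + 0.41·60.5 = 40.0219.
Var(X) = E[X²] − (E[X])² = 40.0219 − 2.19188 = 37.83.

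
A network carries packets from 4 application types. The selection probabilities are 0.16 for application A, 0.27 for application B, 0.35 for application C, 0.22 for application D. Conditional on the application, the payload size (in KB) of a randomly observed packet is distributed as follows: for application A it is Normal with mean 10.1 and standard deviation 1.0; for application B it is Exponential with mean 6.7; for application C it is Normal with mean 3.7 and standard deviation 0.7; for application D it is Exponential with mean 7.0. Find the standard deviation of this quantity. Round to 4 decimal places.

Per component, A: μ=10.1, E[X²]=103.01; B: μ=6.7, E[X²]=89.78; C: μ=3.7, E[X²]=14.18; D: μ=7, E[X²]=98.
E[X] = 0.16·10.1 + 0.27·6.7 + 0.35·3.7 + 0.22·7 = 6.26.
E[X²] = 0.16·103.01 + 0.27·89.78 + 0.35·14.18 + 0.22·98 = 67.2452.
Var(X) = E[X²] − (E[X])² = 67.2452 − 39.1876 = 28.0576.
SD(X) = √28.0576 = 5.29694.

5.2969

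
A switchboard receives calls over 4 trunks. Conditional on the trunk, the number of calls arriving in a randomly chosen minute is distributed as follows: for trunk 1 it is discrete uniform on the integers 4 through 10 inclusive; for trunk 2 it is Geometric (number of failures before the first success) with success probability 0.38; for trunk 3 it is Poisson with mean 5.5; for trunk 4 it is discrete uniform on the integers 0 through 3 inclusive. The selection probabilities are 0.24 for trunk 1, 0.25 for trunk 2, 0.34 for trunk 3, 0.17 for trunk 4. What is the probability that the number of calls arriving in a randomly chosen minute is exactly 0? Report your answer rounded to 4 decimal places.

Conditional on each trunk, P(X = 0): 1: 0; 2: 0.38; 3: 0.00408677; 4: 0.25.
By total probability, P(X = 0) = 0.24·0 + 0.25·0.38 + 0.34·0.00408677 + 0.17·0.25 = 0.13889.

0.1389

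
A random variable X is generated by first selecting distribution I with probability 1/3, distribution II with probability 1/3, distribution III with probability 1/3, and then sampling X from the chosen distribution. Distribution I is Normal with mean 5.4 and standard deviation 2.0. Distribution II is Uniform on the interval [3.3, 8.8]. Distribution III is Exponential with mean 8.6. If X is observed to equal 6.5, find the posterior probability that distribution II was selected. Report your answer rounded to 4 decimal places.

Likelihoods f(6.5 | ·): I: 0.171472; II: 0.181818; III: 0.0546079.
Posterior ∝ prior × likelihood. Numerator for II: 0.333333·0.181818 = 0.0606061.
Normalizing constant: 0.333333·0.171472 + 0.333333·0.181818 + 0.333333·0.0546079 = 0.135966.
P(II | observation) = 0.0606061 / 0.135966 = 0.445744.

0.4457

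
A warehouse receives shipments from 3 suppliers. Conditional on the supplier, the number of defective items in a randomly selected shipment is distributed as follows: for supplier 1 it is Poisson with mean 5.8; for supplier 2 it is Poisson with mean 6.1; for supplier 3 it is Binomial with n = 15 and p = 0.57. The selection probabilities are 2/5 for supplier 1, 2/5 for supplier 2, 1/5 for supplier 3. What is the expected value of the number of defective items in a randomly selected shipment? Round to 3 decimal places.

6.470

Component means — 1: 5.8; 2: 6.1; 3: 8.55.
E[X] = 0.4·5.8 + 0.4·6.1 + 0.2·8.55 = 6.47.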